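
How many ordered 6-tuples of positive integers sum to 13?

792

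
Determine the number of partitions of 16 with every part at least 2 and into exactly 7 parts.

2

They are:
4,2,2,2,2,2,2
3,3,2,2,2,2,2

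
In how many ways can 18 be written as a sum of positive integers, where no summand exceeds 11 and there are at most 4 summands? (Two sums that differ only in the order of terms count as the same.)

61

A partial list (first 12 by largest part):
7+11
1+6+11
2+5+11
1+1+5+11
3+4+11
1+2+4+11
1+3+3+11
2+2+3+11
8+10
1+7+10
2+6+10
1+1+6+10
…and 49 more, for 61 total.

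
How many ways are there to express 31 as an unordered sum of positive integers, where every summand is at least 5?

There are 80 such partitions.

80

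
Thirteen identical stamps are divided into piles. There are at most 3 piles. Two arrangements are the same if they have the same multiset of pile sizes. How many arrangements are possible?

Listing the qualifying partitions of 13:
13
12, 1
11, 2
11, 1, 1
10, 3
10, 2, 1
9, 4
9, 3, 1
9, 2, 2
8, 5
8, 4, 1
8, 3, 2
7, 6
7, 5, 1
7, 4, 2
7, 3, 3
6, 6, 1
6, 5, 2
6, 4, 3
5, 5, 3
5, 4, 4
Counting gives 21.

21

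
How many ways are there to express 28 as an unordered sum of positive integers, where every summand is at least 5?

There are too many to list fully; the first 12 (by largest part) are:
28
5 + 23
6 + 22
7 + 21
8 + 20
9 + 19
10 + 18
5 + 5 + 18
11 + 17
5 + 6 + 17
12 + 16
5 + 7 + 16
…and 38 more, for 50 total.

50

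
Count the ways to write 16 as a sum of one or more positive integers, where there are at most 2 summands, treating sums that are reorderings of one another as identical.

The partitions of 16 that satisfy the conditions:
16
1, 15
2, 14
3, 13
4, 12
5, 11
6, 10
7, 9
8, 8

9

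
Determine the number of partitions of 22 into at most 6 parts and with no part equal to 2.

199

Enumerating by decreasing first part gives 199 partitions in all.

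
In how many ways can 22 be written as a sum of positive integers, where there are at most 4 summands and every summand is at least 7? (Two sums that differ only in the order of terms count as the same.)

Listing the qualifying partitions of 22:
22
7 + 15
8 + 14
9 + 13
10 + 12
11 + 11
7 + 7 + 8

7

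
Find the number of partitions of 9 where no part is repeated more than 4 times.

Enumerating:
9
8+1
7+2
7+1+1
6+3
6+2+1
6+1+1+1
5+4
5+3+1
5+2+2
5+2+1+1
5+1+1+1+1
4+4+1
4+3+2
4+3+1+1
4+2+2+1
4+2+1+1+1
3+3+3
3+3+2+1
3+3+1+1+1
3+2+2+2
3+2+2+1+1
3+2+1+1+1+1
2+2+2+2+1
2+2+2+1+1+1
That's 25 in total.

25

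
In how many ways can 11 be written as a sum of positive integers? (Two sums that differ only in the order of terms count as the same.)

56

A partial list (first 12 by largest part):
11
1 + 10
2 + 9
1 + 1 + 9
3 + 8
1 + 2 + 8
1 + 1 + 1 + 8
4 + 7
1 + 3 + 7
2 + 2 + 7
1 + 1 + 2 + 7
1 + 1 + 1 + 1 + 7
…and 44 more, for 56 total.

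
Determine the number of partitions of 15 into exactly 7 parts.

The partitions of 15 that satisfy the conditions:
9,1,1,1,1,1,1
8,2,1,1,1,1,1
7,3,1,1,1,1,1
7,2,2,1,1,1,1
6,4,1,1,1,1,1
6,3,2,1,1,1,1
6,2,2,2,1,1,1
5,5,1,1,1,1,1
5,4,2,1,1,1,1
5,3,3,1,1,1,1
5,3,2,2,1,1,1
5,2,2,2,2,1,1
4,4,3,1,1,1,1
4,4,2,2,1,1,1
4,3,3,2,1,1,1
4,3,2,2,2,1,1
4,2,2,2,2,2,1
3,3,3,3,1,1,1
3,3,3,2,2,1,1
3,3,2,2,2,2,1
3,2,2,2,2,2,2

21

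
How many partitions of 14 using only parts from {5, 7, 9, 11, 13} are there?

2

Enumerating:
5 + 9
7 + 7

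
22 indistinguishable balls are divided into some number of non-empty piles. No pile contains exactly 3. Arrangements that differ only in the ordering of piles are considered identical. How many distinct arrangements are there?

Enumerating by decreasing first part gives 512 partitions in all.

512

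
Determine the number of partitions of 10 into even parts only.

7

Listing the qualifying partitions of 10:
10
8 + 2
6 + 4
6 + 2 + 2
4 + 4 + 2
4 + 2 + 2 + 2
2 + 2 + 2 + 2 + 2
That's 7 in total.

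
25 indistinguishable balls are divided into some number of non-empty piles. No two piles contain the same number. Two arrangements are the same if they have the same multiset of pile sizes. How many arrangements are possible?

142

Direct enumeration gives 142 partitions.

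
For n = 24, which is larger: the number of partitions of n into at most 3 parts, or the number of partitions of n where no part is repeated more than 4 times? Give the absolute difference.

889

Partitions of 24 into at most 3 parts: 61.
Partitions of 24 where no part is repeated more than 4 times: 950.
|61 − 950| = 889.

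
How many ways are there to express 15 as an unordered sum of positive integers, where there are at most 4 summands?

54

A partial list (first 12 by largest part):
15
14+1
13+2
13+1+1
12+3
12+2+1
12+1+1+1
11+4
11+3+1
11+2+2
11+2+1+1
10+5
…and 42 more, for 54 total.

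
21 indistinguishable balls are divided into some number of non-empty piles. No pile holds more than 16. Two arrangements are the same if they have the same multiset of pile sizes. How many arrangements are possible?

Systematic enumeration (by largest part, then next-largest, …) yields 780.

780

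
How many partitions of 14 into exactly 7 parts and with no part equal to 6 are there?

Listing the qualifying partitions of 14:
8+1+1+1+1+1+1
7+2+1+1+1+1+1
5+4+1+1+1+1+1
5+3+2+1+1+1+1
5+2+2+2+1+1+1
4+4+2+1+1+1+1
4+3+3+1+1+1+1
4+3+2+2+1+1+1
4+2+2+2+2+1+1
3+3+3+2+1+1+1
3+3+2+2+2+1+1
3+2+2+2+2+2+1
2+2+2+2+2+2+2

13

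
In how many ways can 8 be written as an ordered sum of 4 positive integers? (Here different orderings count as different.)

35

Place 3 bars in the 7 internal gaps of a row of 8 dots: C(7,3) = 35.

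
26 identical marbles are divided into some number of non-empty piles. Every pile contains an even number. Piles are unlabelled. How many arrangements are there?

Enumerating by decreasing first part gives 101 partitions in all.

101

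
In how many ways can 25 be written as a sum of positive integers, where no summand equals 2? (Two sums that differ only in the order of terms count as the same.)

Direct enumeration gives 703 partitions.

703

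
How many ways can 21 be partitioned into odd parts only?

76

Systematic enumeration (by largest part, then next-largest, …) yields 76.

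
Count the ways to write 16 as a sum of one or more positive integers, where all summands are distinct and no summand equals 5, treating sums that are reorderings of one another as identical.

Enumerating:
16
15 + 1
14 + 2
13 + 3
13 + 2 + 1
12 + 4
12 + 3 + 1
11 + 4 + 1
11 + 3 + 2
10 + 6
10 + 4 + 2
10 + 3 + 2 + 1
9 + 7
9 + 6 + 1
9 + 4 + 3
9 + 4 + 2 + 1
8 + 7 + 1
8 + 6 + 2
8 + 4 + 3 + 1
7 + 6 + 3
7 + 6 + 2 + 1
7 + 4 + 3 + 2
6 + 4 + 3 + 2 + 1
That's 23 in total.

23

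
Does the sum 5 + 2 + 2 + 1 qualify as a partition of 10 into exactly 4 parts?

Yes

The parts sum to 10, and the condition 'there are exactly 4 summands' holds.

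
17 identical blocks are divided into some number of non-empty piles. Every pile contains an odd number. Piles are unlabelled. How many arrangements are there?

There are too many to list fully; the first 12 (by largest part) are:
17
15,1,1
13,3,1
13,1,1,1,1
11,5,1
11,3,3
11,3,1,1,1
11,1,1,1,1,1,1
9,7,1
9,5,3
9,5,1,1,1
9,3,3,1,1
…and 26 more, for 38 total.

38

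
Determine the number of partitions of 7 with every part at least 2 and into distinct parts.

Listing the qualifying partitions of 7:
7
5 + 2
4 + 3
Counting gives 3.

3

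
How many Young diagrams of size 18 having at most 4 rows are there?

84

Counting exhaustively, 84 partitions satisfy the conditions.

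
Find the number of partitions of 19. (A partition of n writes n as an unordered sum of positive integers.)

490

Systematic enumeration (by largest part, then next-largest, …) yields 490.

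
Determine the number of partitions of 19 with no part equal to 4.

Counting exhaustively, 314 partitions satisfy the conditions.

314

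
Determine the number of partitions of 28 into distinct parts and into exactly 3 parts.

52

A partial list (first 12 by largest part):
25+2+1
24+3+1
23+4+1
23+3+2
22+5+1
22+4+2
21+6+1
21+5+2
21+4+3
20+7+1
20+6+2
20+5+3
…and 40 more, for 52 total.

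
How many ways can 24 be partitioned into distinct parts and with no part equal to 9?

99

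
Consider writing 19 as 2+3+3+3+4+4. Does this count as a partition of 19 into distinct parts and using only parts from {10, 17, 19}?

No

The parts sum to 19, and the condition 'all summands are distinct' is violated.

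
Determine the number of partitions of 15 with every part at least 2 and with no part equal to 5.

A partial list (first 12 by largest part):
15
13+2
12+3
11+4
11+2+2
10+3+2
9+6
9+4+2
9+3+3
9+2+2+2
8+7
8+4+3
…and 17 more, for 29 total.

29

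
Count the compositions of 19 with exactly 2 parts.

By stars and bars with positive parts, the count is C(18,1) = 18.

18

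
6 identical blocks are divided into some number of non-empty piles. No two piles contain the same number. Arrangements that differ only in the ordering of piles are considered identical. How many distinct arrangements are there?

4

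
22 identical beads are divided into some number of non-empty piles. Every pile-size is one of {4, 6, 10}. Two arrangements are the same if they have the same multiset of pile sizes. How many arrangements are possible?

4

Enumerating:
10, 6, 6
10, 4, 4, 4
6, 6, 6, 4
6, 4, 4, 4, 4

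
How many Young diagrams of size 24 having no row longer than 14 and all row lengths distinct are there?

89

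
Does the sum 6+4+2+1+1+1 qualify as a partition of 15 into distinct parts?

The parts sum to 15, and the condition 'all summands are distinct' is violated.

No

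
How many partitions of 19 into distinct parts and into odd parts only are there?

6

They are:
19
15,3,1
13,5,1
11,7,1
11,5,3
9,7,3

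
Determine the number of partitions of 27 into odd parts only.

A full systematic count gives 192.

192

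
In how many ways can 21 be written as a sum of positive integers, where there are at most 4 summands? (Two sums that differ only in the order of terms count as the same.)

120

Counting exhaustively, 120 partitions satisfy the conditions.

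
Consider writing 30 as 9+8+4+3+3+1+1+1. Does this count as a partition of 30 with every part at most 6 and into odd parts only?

The parts sum to 30, and the condition 'no summand exceeds 6' is violated.

No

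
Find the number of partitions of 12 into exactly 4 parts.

15

Listing the qualifying partitions of 12:
9+1+1+1
8+2+1+1
7+3+1+1
7+2+2+1
6+4+1+1
6+3+2+1
6+2+2+2
5+5+1+1
5+4+2+1
5+3+3+1
5+3+2+2
4+4+3+1
4+4+2+2
4+3+3+2
3+3+3+3
That's 15 in total.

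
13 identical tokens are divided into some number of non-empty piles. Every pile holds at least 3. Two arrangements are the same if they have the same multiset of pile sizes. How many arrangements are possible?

10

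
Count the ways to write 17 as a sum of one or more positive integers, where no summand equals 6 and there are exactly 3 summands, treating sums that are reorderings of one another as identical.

19

Enumerating:
15,1,1
14,2,1
13,3,1
13,2,2
12,4,1
12,3,2
11,5,1
11,4,2
11,3,3
10,5,2
10,4,3
9,7,1
9,5,3
9,4,4
8,8,1
8,7,2
8,5,4
7,7,3
7,5,5
Counting gives 19.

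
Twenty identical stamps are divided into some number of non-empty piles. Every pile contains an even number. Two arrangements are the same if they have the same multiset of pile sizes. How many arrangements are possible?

A partial list (first 12 by largest part):
20
18,2
16,4
16,2,2
14,6
14,4,2
14,2,2,2
12,8
12,6,2
12,4,4
12,4,2,2
12,2,2,2,2
…and 30 more, for 42 total.

42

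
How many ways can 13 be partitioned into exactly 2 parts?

The partitions of 13 that satisfy the conditions:
1,12
2,11
3,10
4,9
5,8
6,7
Counting gives 6.

6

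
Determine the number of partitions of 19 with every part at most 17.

488

There are 488 such partitions.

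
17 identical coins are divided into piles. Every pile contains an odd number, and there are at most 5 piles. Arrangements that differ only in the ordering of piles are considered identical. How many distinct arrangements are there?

Listing the qualifying partitions of 17:
17
1+1+15
1+3+13
1+1+1+1+13
1+5+11
3+3+11
1+1+1+3+11
1+7+9
3+5+9
1+1+1+5+9
1+1+3+3+9
3+7+7
1+1+1+7+7
5+5+7
1+1+3+5+7
1+3+3+3+7
1+1+5+5+5
1+3+3+5+5
3+3+3+3+5
Counting gives 19.

19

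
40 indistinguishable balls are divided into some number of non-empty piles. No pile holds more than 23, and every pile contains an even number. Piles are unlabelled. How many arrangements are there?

Systematic enumeration (by largest part, then next-largest, …) yields 560.

560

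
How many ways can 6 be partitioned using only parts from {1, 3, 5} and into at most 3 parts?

The partitions of 6 that satisfy the conditions:
1+5
3+3
That's 2 in total.

2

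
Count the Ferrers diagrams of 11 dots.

56

There are too many to list fully; the first 12 (by largest part) are:
11
10 + 1
9 + 2
9 + 1 + 1
8 + 3
8 + 2 + 1
8 + 1 + 1 + 1
7 + 4
7 + 3 + 1
7 + 2 + 2
7 + 2 + 1 + 1
7 + 1 + 1 + 1 + 1
…and 44 more, for 56 total.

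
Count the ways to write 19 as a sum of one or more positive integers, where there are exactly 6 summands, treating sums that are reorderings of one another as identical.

71

Counting exhaustively, 71 partitions satisfy the conditions.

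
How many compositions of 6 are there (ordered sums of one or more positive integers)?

There are 5 gaps and each independently is a cut or not, giving 2^5 = 32.

32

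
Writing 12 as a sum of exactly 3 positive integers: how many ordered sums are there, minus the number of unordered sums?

43

Compositions: C(11,2) = 55.
Partitions of 12 into exactly 3 parts: 12.
Difference: 55 − 12 = 43.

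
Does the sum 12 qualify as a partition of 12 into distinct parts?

Yes

The parts sum to 12, and the condition 'all summands are distinct' holds.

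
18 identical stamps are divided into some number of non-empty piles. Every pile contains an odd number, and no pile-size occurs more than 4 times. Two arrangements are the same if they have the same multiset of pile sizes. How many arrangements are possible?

There are too many to list fully; the first 12 (by largest part) are:
17, 1
15, 3
15, 1, 1, 1
13, 5
13, 3, 1, 1
11, 7
11, 5, 1, 1
11, 3, 3, 1
11, 3, 1, 1, 1, 1
9, 9
9, 7, 1, 1
9, 5, 3, 1
…and 14 more, for 26 total.

26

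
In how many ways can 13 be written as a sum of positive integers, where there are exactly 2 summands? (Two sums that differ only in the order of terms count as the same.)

Enumerating:
12 + 1
11 + 2
10 + 3
9 + 4
8 + 5
7 + 6

6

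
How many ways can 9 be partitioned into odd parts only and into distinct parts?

2

They are:
9
1 + 3 + 5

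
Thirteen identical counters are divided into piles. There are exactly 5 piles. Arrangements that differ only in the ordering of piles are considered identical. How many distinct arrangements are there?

Listing the qualifying partitions of 13:
9+1+1+1+1
8+2+1+1+1
7+3+1+1+1
7+2+2+1+1
6+4+1+1+1
6+3+2+1+1
6+2+2+2+1
5+5+1+1+1
5+4+2+1+1
5+3+3+1+1
5+3+2+2+1
5+2+2+2+2
4+4+3+1+1
4+4+2+2+1
4+3+3+2+1
4+3+2+2+2
3+3+3+3+1
3+3+3+2+2
That's 18 in total.

18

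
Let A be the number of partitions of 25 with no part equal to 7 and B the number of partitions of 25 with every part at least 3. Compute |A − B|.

1443

Partitions of 25 with no part equal to 7: 1573.
Partitions of 25 with every part at least 3: 130.
|1573 − 130| = 1443.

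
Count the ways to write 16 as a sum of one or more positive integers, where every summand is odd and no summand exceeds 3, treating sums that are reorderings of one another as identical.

Enumerating:
3,3,3,3,3,1
3,3,3,3,1,1,1,1
3,3,3,1,1,1,1,1,1,1
3,3,1,1,1,1,1,1,1,1,1,1
3,1,1,1,1,1,1,1,1,1,1,1,1,1
1,1,1,1,1,1,1,1,1,1,1,1,1,1,1,1

6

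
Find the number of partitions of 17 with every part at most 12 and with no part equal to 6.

229

Systematic enumeration (by largest part, then next-largest, …) yields 229.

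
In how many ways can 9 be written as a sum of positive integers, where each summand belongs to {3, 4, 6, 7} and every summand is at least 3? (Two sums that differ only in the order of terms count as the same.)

They are:
3,6
3,3,3
Counting gives 2.

2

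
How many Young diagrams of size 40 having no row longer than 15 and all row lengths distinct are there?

401

Enumerating by decreasing first part gives 401 partitions in all.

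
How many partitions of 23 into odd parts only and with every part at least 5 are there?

The partitions of 23 that satisfy the conditions:
23
13+5+5
11+7+5
9+9+5
9+7+7

5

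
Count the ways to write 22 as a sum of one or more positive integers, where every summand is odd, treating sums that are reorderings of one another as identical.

There are 89 such partitions.

89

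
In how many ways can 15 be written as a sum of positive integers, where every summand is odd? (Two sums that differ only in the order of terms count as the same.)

27

There are too many to list fully; the first 12 (by largest part) are:
15
13 + 1 + 1
11 + 3 + 1
11 + 1 + 1 + 1 + 1
9 + 5 + 1
9 + 3 + 3
9 + 3 + 1 + 1 + 1
9 + 1 + 1 + 1 + 1 + 1 + 1
7 + 7 + 1
7 + 5 + 3
7 + 5 + 1 + 1 + 1
7 + 3 + 3 + 1 + 1
…and 15 more, for 27 total.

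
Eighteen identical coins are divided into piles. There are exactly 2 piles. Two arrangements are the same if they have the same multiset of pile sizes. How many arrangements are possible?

Enumerating:
17+1
16+2
15+3
14+4
13+5
12+6
11+7
10+8
9+9

9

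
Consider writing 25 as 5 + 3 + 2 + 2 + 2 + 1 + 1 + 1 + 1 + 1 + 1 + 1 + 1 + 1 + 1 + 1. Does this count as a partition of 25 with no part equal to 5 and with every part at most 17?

The parts sum to 25, and the condition 'no summand equals 5' is violated.

No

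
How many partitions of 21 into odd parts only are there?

76

Systematic enumeration (by largest part, then next-largest, …) yields 76.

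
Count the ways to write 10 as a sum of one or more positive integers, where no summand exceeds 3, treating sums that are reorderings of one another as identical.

They are:
3+3+3+1
3+3+2+2
3+3+2+1+1
3+3+1+1+1+1
3+2+2+2+1
3+2+2+1+1+1
3+2+1+1+1+1+1
3+1+1+1+1+1+1+1
2+2+2+2+2
2+2+2+2+1+1
2+2+2+1+1+1+1
2+2+1+1+1+1+1+1
2+1+1+1+1+1+1+1+1
1+1+1+1+1+1+1+1+1+1
That's 14 in total.

14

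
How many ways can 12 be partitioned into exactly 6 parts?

11

They are:
7,1,1,1,1,1
6,2,1,1,1,1
5,3,1,1,1,1
5,2,2,1,1,1
4,4,1,1,1,1
4,3,2,1,1,1
4,2,2,2,1,1
3,3,3,1,1,1
3,3,2,2,1,1
3,2,2,2,2,1
2,2,2,2,2,2
Counting gives 11.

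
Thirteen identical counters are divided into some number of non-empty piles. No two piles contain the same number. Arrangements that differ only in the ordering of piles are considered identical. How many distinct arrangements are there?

The partitions of 13 that satisfy the conditions:
13
12,1
11,2
10,3
10,2,1
9,4
9,3,1
8,5
8,4,1
8,3,2
7,6
7,5,1
7,4,2
7,3,2,1
6,5,2
6,4,3
6,4,2,1
5,4,3,1
That's 18 in total.

18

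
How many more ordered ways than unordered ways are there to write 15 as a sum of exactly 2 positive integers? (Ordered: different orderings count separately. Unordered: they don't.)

Ordered (compositions into 2 parts): C(14,1) = 14.
Unordered (partitions into 2 parts): 7.
Difference: 14 − 7 = 7.

7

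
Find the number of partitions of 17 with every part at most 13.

290

Systematic enumeration (by largest part, then next-largest, …) yields 290.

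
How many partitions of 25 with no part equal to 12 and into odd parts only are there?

Direct enumeration gives 142 partitions.

142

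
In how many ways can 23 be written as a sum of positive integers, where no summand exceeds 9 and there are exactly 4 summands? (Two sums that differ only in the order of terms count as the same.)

28

A partial list (first 12 by largest part):
9+9+4+1
9+9+3+2
9+8+5+1
9+8+4+2
9+8+3+3
9+7+6+1
9+7+5+2
9+7+4+3
9+6+6+2
9+6+5+3
9+6+4+4
9+5+5+4
…and 16 more, for 28 total.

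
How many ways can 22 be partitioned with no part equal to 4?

617

Direct enumeration gives 617 partitions.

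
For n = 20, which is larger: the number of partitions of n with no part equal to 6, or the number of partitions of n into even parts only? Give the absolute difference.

450

Partitions of 20 with no part equal to 6: 492.
Partitions of 20 into even parts only: 42.
|492 − 42| = 450.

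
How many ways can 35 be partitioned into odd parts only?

585

Counting exhaustively, 585 partitions satisfy the conditions.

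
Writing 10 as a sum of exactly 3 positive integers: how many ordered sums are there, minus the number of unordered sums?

28

Ordered (compositions into 3 parts): C(9,2) = 36.
Unordered (partitions into 3 parts): 8.
Difference: 36 − 8 = 28.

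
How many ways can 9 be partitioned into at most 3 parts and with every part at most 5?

Enumerating:
5+4
5+3+1
5+2+2
4+4+1
4+3+2
3+3+3

6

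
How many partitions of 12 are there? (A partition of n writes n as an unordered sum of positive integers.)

77

There are 77 such partitions.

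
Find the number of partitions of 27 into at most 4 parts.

225

Enumerating by decreasing first part gives 225 partitions in all.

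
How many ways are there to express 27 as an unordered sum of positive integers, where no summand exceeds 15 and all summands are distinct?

137

Direct enumeration gives 137 partitions.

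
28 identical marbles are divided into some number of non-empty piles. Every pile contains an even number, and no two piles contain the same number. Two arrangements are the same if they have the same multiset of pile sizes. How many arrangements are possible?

The partitions of 28 that satisfy the conditions:
28
26+2
24+4
22+6
22+4+2
20+8
20+6+2
18+10
18+8+2
18+6+4
16+12
16+10+2
16+8+4
16+6+4+2
14+12+2
14+10+4
14+8+6
14+8+4+2
12+10+6
12+10+4+2
12+8+6+2
10+8+6+4
Counting gives 22.

22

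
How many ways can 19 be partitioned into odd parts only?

54

There are too many to list fully; the first 12 (by largest part) are:
19
1, 1, 17
1, 3, 15
1, 1, 1, 1, 15
1, 5, 13
3, 3, 13
1, 1, 1, 3, 13
1, 1, 1, 1, 1, 1, 13
1, 7, 11
3, 5, 11
1, 1, 1, 5, 11
1, 1, 3, 3, 11
…and 42 more, for 54 total.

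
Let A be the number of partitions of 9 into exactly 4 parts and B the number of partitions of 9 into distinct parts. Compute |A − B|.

Partitions of 9 into exactly 4 parts: 6.
Partitions of 9 into distinct parts: 8.
|6 − 8| = 2.

2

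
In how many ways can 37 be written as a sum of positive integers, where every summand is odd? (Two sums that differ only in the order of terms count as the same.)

There are 760 such partitions.

760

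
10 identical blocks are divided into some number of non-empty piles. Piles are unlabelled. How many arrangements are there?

42

There are too many to list fully; the first 12 (by largest part) are:
10
1, 9
2, 8
1, 1, 8
3, 7
1, 2, 7
1, 1, 1, 7
4, 6
1, 3, 6
2, 2, 6
1, 1, 2, 6
1, 1, 1, 1, 6
…and 30 more, for 42 total.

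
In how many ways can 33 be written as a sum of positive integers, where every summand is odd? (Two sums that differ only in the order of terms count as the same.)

448

A full systematic count gives 448.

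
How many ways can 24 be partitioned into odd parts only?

122

Systematic enumeration (by largest part, then next-largest, …) yields 122.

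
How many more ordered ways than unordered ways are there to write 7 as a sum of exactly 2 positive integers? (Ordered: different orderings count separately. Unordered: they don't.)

Compositions: C(6,1) = 6.
Partitions of 7 into exactly 2 parts: 3.
Difference: 6 − 3 = 3.

3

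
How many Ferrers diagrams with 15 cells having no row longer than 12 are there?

172

There are 172 such partitions.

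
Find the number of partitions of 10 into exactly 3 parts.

8

They are:
1, 1, 8
1, 2, 7
1, 3, 6
2, 2, 6
1, 4, 5
2, 3, 5
2, 4, 4
3, 3, 4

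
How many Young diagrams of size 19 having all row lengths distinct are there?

54

A partial list (first 12 by largest part):
19
18, 1
17, 2
16, 3
16, 2, 1
15, 4
15, 3, 1
14, 5
14, 4, 1
14, 3, 2
13, 6
13, 5, 1
…and 42 more, for 54 total.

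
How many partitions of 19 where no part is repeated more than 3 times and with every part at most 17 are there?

There are 256 such partitions.

256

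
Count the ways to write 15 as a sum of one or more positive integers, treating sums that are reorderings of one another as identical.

There are 176 such partitions.

176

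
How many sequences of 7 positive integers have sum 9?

By stars and bars with positive parts, the count is C(8,6) = 28.

28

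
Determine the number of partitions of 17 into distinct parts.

A partial list (first 12 by largest part):
17
16+1
15+2
14+3
14+2+1
13+4
13+3+1
12+5
12+4+1
12+3+2
11+6
11+5+1
…and 26 more, for 38 total.

38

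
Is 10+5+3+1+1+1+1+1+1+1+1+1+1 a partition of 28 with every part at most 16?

Yes

The parts sum to 28, and the condition 'no summand exceeds 16' holds.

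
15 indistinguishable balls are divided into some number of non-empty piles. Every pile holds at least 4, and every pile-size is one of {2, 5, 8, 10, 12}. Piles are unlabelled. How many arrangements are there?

2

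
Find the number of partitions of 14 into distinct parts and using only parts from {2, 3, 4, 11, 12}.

They are:
12+2
11+3
That's 2 in total.

2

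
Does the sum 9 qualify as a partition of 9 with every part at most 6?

The parts sum to 9, and the condition 'no summand exceeds 6' is violated.

No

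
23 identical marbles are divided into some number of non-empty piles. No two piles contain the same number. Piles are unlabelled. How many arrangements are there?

Direct enumeration gives 104 partitions.

104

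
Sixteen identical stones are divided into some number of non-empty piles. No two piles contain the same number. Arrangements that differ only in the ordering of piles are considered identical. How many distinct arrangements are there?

32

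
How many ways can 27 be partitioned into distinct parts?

192

Systematic enumeration (by largest part, then next-largest, …) yields 192.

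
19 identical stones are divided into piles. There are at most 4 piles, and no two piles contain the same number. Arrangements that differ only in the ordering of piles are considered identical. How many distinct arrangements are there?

There are too many to list fully; the first 12 (by largest part) are:
19
18, 1
17, 2
16, 3
16, 2, 1
15, 4
15, 3, 1
14, 5
14, 4, 1
14, 3, 2
13, 6
13, 5, 1
…and 37 more, for 49 total.

49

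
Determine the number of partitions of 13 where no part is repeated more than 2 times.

44

A partial list (first 12 by largest part):
13
12 + 1
11 + 2
11 + 1 + 1
10 + 3
10 + 2 + 1
9 + 4
9 + 3 + 1
9 + 2 + 2
9 + 2 + 1 + 1
8 + 5
8 + 4 + 1
…and 32 more, for 44 total.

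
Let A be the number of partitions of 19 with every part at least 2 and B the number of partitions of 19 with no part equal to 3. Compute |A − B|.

154

Partitions of 19 with every part at least 2: 105.
Partitions of 19 with no part equal to 3: 259.
|105 − 259| = 154.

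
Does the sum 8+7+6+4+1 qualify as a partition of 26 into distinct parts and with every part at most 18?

Yes

The parts sum to 26, and the condition 'all summands are distinct' holds; the condition 'no summand exceeds 18' holds.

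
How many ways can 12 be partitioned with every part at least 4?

5

Enumerating:
12
8,4
7,5
6,6
4,4,4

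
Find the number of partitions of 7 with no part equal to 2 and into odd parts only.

5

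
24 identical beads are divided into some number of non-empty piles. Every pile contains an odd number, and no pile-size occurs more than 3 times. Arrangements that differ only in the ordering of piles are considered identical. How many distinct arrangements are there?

48

There are too many to list fully; the first 12 (by largest part) are:
23,1
21,3
21,1,1,1
19,5
19,3,1,1
17,7
17,5,1,1
17,3,3,1
15,9
15,7,1,1
15,5,3,1
15,3,3,3
…and 36 more, for 48 total.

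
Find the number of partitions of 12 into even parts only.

The partitions of 12 that satisfy the conditions:
12
10+2
8+4
8+2+2
6+6
6+4+2
6+2+2+2
4+4+4
4+4+2+2
4+2+2+2+2
2+2+2+2+2+2

11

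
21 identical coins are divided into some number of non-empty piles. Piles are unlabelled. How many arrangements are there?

792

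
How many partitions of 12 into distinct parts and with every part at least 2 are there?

They are:
12
10,2
9,3
8,4
7,5
7,3,2
6,4,2
5,4,3
That's 8 in total.

8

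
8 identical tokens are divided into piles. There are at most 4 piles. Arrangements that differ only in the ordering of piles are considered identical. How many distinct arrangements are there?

Listing the qualifying partitions of 8:
8
7+1
6+2
6+1+1
5+3
5+2+1
5+1+1+1
4+4
4+3+1
4+2+2
4+2+1+1
3+3+2
3+3+1+1
3+2+2+1
2+2+2+2

15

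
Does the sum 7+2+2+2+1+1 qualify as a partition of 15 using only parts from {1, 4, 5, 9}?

The parts sum to 15, and the condition 'each summand belongs to {1, 4, 5, 9}' is violated.

No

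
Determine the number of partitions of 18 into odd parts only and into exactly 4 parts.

The partitions of 18 that satisfy the conditions:
15,1,1,1
13,3,1,1
11,5,1,1
11,3,3,1
9,7,1,1
9,5,3,1
9,3,3,3
7,7,3,1
7,5,5,1
7,5,3,3
5,5,5,3
Counting gives 11.

11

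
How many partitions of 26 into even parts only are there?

101

Enumerating by decreasing first part gives 101 partitions in all.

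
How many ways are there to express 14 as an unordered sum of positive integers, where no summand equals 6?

A full systematic count gives 113.

113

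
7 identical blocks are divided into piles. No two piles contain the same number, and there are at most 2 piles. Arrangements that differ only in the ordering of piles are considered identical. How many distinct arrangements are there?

Listing the qualifying partitions of 7:
7
6,1
5,2
4,3
Counting gives 4.

4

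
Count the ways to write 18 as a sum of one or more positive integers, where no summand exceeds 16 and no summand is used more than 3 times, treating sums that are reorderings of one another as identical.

206

Systematic enumeration (by largest part, then next-largest, …) yields 206.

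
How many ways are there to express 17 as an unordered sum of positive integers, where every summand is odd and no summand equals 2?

38

There are too many to list fully; the first 12 (by largest part) are:
17
15+1+1
13+3+1
13+1+1+1+1
11+5+1
11+3+3
11+3+1+1+1
11+1+1+1+1+1+1
9+7+1
9+5+3
9+5+1+1+1
9+3+3+1+1
…and 26 more, for 38 total.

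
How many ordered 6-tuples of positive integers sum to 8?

21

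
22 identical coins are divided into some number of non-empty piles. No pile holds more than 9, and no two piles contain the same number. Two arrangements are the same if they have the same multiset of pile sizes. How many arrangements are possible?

23

Listing the qualifying partitions of 22:
9, 8, 5
9, 8, 4, 1
9, 8, 3, 2
9, 7, 6
9, 7, 5, 1
9, 7, 4, 2
9, 7, 3, 2, 1
9, 6, 5, 2
9, 6, 4, 3
9, 6, 4, 2, 1
9, 5, 4, 3, 1
8, 7, 6, 1
8, 7, 5, 2
8, 7, 4, 3
8, 7, 4, 2, 1
8, 6, 5, 3
8, 6, 5, 2, 1
8, 6, 4, 3, 1
8, 5, 4, 3, 2
7, 6, 5, 4
7, 6, 5, 3, 1
7, 6, 4, 3, 2
7, 5, 4, 3, 2, 1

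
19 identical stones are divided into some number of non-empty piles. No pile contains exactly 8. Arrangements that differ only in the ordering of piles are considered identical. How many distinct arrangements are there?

434

There are 434 such partitions.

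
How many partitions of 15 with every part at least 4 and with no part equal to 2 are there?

8

The partitions of 15 that satisfy the conditions:
15
4 + 11
5 + 10
6 + 9
7 + 8
4 + 4 + 7
4 + 5 + 6
5 + 5 + 5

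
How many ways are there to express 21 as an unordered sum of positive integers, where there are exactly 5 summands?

101

Systematic enumeration (by largest part, then next-largest, …) yields 101.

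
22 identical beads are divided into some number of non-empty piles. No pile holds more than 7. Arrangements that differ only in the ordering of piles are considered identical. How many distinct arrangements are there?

522

There are 522 such partitions.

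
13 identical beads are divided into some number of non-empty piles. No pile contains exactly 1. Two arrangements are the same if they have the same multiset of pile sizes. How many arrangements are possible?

Enumerating:
13
2 + 11
3 + 10
4 + 9
2 + 2 + 9
5 + 8
2 + 3 + 8
6 + 7
2 + 4 + 7
3 + 3 + 7
2 + 2 + 2 + 7
2 + 5 + 6
3 + 4 + 6
2 + 2 + 3 + 6
3 + 5 + 5
4 + 4 + 5
2 + 2 + 4 + 5
2 + 3 + 3 + 5
2 + 2 + 2 + 2 + 5
2 + 3 + 4 + 4
3 + 3 + 3 + 4
2 + 2 + 2 + 3 + 4
2 + 2 + 3 + 3 + 3
2 + 2 + 2 + 2 + 2 + 3
Counting gives 24.

24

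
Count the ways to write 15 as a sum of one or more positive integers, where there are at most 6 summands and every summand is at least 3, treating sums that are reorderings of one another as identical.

17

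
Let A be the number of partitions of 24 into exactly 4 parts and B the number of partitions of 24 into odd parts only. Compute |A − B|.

Partitions of 24 into exactly 4 parts: 108.
Partitions of 24 into odd parts only: 122.
|108 − 122| = 14.

14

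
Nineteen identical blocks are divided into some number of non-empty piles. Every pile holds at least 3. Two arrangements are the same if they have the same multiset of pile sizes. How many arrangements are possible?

39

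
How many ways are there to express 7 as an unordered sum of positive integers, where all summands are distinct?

5

Enumerating:
7
1, 6
2, 5
3, 4
1, 2, 4
Counting gives 5.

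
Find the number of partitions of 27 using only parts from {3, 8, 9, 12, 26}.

Enumerating:
12+12+3
12+9+3+3
12+3+3+3+3+3
9+9+9
9+9+3+3+3
9+3+3+3+3+3+3
8+8+8+3
3+3+3+3+3+3+3+3+3
That's 8 in total.

8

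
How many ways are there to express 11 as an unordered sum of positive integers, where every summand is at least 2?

14

They are:
11
9,2
8,3
7,4
7,2,2
6,5
6,3,2
5,4,2
5,3,3
5,2,2,2
4,4,3
4,3,2,2
3,3,3,2
3,2,2,2,2
Counting gives 14.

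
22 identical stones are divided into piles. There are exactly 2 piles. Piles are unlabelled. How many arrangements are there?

11

Enumerating:
21 + 1
20 + 2
19 + 3
18 + 4
17 + 5
16 + 6
15 + 7
14 + 8
13 + 9
12 + 10
11 + 11
That's 11 in total.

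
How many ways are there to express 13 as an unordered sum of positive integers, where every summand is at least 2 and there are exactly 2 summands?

5

Listing the qualifying partitions of 13:
11, 2
10, 3
9, 4
8, 5
7, 6
Counting gives 5.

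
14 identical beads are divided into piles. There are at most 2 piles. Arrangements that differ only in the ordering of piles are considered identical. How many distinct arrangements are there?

8

The partitions of 14 that satisfy the conditions:
14
13 + 1
12 + 2
11 + 3
10 + 4
9 + 5
8 + 6
7 + 7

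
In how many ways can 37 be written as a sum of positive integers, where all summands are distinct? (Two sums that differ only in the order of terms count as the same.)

Direct enumeration gives 760 partitions.

760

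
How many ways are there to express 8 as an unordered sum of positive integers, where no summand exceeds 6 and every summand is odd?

They are:
3+5
1+1+1+5
1+1+3+3
1+1+1+1+1+3
1+1+1+1+1+1+1+1

5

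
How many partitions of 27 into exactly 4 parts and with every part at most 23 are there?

149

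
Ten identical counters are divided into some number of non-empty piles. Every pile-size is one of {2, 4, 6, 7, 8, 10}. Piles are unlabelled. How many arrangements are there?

They are:
10
8 + 2
6 + 4
6 + 2 + 2
4 + 4 + 2
4 + 2 + 2 + 2
2 + 2 + 2 + 2 + 2
That's 7 in total.

7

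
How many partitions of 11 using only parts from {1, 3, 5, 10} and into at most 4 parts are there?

3

Listing the qualifying partitions of 11:
10,1
5,5,1
5,3,3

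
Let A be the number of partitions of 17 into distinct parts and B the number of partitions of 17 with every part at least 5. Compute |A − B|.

31

Partitions of 17 into distinct parts: 38.
Partitions of 17 with every part at least 5: 7.
|38 − 7| = 31.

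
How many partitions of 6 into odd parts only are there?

Enumerating:
5,1
3,3
3,1,1,1
1,1,1,1,1,1

4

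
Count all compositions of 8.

128

Each of the 7 gaps between 8 units is either a break or not: 2^7 = 128.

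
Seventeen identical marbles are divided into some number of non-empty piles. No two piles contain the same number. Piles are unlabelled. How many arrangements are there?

38

A partial list (first 12 by largest part):
17
16 + 1
15 + 2
14 + 3
14 + 2 + 1
13 + 4
13 + 3 + 1
12 + 5
12 + 4 + 1
12 + 3 + 2
11 + 6
11 + 5 + 1
…and 26 more, for 38 total.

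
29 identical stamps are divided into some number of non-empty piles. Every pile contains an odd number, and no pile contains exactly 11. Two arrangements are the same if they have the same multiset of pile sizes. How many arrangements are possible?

210

Counting exhaustively, 210 partitions satisfy the conditions.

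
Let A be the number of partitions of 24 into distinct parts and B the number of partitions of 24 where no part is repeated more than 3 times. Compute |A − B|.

Partitions of 24 into distinct parts: 122.
Partitions of 24 where no part is repeated more than 3 times: 722.
|122 − 722| = 600.

600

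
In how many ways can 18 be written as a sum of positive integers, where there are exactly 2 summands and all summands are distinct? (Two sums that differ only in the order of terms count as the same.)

8

Listing the qualifying partitions of 18:
1 + 17
2 + 16
3 + 15
4 + 14
5 + 13
6 + 12
7 + 11
8 + 10
That's 8 in total.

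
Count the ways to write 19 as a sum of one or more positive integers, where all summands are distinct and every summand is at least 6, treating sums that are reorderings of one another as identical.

They are:
19
13,6
12,7
11,8
10,9

5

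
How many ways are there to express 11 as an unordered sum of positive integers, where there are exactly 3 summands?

10

Enumerating:
1,1,9
1,2,8
1,3,7
2,2,7
1,4,6
2,3,6
1,5,5
2,4,5
3,3,5
3,4,4
Counting gives 10.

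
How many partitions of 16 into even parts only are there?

Enumerating:
16
14, 2
12, 4
12, 2, 2
10, 6
10, 4, 2
10, 2, 2, 2
8, 8
8, 6, 2
8, 4, 4
8, 4, 2, 2
8, 2, 2, 2, 2
6, 6, 4
6, 6, 2, 2
6, 4, 4, 2
6, 4, 2, 2, 2
6, 2, 2, 2, 2, 2
4, 4, 4, 4
4, 4, 4, 2, 2
4, 4, 2, 2, 2, 2
4, 2, 2, 2, 2, 2, 2
2, 2, 2, 2, 2, 2, 2, 2

22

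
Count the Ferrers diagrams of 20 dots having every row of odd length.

64

There are too many to list fully; the first 12 (by largest part) are:
19 + 1
17 + 3
17 + 1 + 1 + 1
15 + 5
15 + 3 + 1 + 1
15 + 1 + 1 + 1 + 1 + 1
13 + 7
13 + 5 + 1 + 1
13 + 3 + 3 + 1
13 + 3 + 1 + 1 + 1 + 1
13 + 1 + 1 + 1 + 1 + 1 + 1 + 1
11 + 9
…and 52 more, for 64 total.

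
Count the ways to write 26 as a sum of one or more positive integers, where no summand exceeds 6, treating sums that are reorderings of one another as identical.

709

Enumerating by decreasing first part gives 709 partitions in all.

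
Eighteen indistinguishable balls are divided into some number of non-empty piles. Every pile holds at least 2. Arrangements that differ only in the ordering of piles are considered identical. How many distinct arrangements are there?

Direct enumeration gives 88 partitions.

88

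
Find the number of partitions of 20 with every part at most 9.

488

There are 488 such partitions.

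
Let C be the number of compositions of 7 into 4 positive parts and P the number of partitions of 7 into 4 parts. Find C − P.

Compositions: C(6,3) = 20.
Partitions of 7 into exactly 4 parts: 3.
Difference: 20 − 3 = 17.

17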